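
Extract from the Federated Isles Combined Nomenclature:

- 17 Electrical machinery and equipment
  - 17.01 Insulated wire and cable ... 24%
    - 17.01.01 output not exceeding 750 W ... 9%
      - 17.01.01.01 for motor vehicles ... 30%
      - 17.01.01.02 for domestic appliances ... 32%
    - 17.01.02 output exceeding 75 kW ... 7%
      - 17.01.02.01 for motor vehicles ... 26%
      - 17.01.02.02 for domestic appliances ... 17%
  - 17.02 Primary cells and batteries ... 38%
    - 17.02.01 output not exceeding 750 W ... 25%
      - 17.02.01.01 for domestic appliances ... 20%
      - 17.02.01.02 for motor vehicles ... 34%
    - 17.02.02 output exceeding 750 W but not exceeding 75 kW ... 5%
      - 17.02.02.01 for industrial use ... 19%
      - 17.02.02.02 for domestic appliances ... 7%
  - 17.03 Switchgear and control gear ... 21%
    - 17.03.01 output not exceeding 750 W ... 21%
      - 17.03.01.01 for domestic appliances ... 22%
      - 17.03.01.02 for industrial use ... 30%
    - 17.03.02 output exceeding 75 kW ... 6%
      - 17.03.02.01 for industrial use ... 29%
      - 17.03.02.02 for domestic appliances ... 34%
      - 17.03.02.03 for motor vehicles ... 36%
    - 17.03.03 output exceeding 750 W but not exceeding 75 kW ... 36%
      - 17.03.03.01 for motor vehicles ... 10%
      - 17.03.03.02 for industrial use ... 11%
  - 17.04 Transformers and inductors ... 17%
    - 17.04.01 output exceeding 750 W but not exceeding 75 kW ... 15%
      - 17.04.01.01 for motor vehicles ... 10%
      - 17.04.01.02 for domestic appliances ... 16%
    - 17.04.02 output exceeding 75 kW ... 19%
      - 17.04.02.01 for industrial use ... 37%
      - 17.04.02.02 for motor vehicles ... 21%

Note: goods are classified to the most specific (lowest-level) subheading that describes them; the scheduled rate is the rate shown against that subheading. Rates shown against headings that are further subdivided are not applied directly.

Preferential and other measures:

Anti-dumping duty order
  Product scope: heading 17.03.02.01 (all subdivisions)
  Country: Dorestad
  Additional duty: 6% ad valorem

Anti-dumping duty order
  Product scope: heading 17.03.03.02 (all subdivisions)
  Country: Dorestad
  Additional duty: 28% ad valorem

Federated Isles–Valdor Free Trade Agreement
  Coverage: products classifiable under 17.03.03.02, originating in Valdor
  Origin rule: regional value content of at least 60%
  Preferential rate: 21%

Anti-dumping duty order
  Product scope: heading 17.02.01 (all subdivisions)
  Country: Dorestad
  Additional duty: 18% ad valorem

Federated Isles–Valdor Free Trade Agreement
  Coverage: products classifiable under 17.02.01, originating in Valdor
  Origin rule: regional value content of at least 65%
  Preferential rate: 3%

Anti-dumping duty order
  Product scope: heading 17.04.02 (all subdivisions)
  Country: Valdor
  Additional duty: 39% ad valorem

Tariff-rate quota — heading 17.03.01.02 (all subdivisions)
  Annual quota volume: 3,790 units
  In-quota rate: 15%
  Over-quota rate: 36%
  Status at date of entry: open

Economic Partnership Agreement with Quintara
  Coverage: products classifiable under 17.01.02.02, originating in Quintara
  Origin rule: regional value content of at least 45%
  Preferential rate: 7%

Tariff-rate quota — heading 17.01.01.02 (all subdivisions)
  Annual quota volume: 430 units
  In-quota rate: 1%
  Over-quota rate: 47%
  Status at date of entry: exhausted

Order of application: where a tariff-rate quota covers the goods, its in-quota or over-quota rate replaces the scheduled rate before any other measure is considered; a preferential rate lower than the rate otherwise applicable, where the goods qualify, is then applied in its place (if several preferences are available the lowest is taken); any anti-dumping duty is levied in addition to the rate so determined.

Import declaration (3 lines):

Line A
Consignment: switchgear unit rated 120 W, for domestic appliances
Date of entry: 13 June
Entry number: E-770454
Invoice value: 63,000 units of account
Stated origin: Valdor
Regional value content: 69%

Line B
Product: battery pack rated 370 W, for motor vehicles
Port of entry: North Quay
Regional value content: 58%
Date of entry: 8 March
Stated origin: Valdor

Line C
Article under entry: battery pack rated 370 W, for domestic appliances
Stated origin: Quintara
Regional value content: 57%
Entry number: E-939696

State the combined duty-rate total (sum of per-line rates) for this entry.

76%

Line A: switchgear unit → 17.03; rated 120 W → 17.03.01; for domestic appliances → 17.03.01.01. Scheduled 22%. Valdor agreement on 17.03.03.02: 17.03.01.01 not covered; Valdor agreement on 17.02.01: 17.03.01.01 not covered. → 22%.
Line B: battery pack → 17.02; rated 370 W → 17.02.01; for motor vehicles → 17.02.01.02. Scheduled 34%. Valdor agreement on 17.03.03.02: 17.02.01.02 not covered; Valdor agreement on 17.02.01: RVC < 65%. → 34%.
Line C: battery pack → 17.02; rated 370 W → 17.02.01; for domestic appliances → 17.02.01.01. Scheduled 20%. Quintara agreement on 17.01.02.02: 17.02.01.01 not covered. → 20%.
Sum: 22% + 34% + 20% = 76%.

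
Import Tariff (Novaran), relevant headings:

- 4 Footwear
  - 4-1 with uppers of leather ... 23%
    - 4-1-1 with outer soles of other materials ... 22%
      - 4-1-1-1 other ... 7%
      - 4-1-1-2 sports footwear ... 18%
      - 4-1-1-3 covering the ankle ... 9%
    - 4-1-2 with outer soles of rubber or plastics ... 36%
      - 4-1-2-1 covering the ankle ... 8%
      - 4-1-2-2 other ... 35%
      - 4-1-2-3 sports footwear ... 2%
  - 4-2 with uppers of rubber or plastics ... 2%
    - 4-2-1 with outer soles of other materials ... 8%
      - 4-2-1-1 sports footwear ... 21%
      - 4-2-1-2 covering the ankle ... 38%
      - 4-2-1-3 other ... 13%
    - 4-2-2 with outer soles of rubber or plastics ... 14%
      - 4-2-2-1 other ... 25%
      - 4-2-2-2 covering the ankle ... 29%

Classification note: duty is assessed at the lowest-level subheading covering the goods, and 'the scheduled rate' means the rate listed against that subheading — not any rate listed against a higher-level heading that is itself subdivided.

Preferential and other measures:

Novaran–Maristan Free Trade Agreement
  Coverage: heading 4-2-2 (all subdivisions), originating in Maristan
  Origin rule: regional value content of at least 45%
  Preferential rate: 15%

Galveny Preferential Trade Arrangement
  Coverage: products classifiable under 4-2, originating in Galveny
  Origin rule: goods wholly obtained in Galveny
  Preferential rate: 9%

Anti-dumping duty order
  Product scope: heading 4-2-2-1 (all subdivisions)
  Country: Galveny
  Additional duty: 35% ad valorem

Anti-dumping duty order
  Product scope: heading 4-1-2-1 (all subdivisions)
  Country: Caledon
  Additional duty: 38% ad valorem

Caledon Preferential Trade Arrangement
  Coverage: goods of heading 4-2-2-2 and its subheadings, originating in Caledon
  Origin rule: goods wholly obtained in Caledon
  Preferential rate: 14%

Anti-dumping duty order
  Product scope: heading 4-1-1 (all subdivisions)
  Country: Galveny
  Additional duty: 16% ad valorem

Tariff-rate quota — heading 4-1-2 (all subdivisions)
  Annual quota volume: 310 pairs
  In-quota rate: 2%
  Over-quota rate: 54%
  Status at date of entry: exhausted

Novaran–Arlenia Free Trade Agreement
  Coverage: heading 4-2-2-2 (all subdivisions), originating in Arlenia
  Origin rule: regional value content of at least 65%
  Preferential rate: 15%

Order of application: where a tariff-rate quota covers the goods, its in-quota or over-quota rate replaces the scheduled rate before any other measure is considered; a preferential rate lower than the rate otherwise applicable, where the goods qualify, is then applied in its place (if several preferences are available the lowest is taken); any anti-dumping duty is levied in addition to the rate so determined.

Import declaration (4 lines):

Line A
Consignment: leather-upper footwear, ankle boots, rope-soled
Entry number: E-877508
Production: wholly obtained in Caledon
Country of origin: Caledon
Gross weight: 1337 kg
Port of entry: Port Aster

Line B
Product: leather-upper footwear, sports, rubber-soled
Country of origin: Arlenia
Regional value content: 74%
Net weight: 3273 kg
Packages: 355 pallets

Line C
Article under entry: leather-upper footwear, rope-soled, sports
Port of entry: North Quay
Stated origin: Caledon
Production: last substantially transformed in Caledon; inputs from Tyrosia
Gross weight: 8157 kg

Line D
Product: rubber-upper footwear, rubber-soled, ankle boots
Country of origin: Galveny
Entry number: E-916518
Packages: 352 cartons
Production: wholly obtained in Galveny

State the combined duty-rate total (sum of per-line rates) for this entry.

90%

Line A: leather-upper → 4-1; rope-soled → 4-1-1; ankle boots → 4-1-1-3. Scheduled 9%. Caledon agreement on 4-2-2-2: 4-1-1-3 not covered. → 9%.
Line B: leather-upper → 4-1; rubber-soled → 4-1-2; sports → 4-1-2-3. Scheduled 2%. quota on 4-1-2 exhausted → over-quota 54%; Arlenia agreement on 4-2-2-2: 4-1-2-3 not covered. → 54%.
Line C: leather-upper → 4-1; rope-soled → 4-1-1; sports → 4-1-1-2. Scheduled 18%. Caledon agreement on 4-2-2-2: 4-1-1-2 not covered. → 18%.
Line D: rubber-upper → 4-2; rubber-soled → 4-2-2; ankle boots → 4-2-2-2. Scheduled 29%. Galveny agreement on 4-2: wholly obtained → 9% available; preferential 9%. → 9%.
Sum: 9% + 54% + 18% + 9% = 90%.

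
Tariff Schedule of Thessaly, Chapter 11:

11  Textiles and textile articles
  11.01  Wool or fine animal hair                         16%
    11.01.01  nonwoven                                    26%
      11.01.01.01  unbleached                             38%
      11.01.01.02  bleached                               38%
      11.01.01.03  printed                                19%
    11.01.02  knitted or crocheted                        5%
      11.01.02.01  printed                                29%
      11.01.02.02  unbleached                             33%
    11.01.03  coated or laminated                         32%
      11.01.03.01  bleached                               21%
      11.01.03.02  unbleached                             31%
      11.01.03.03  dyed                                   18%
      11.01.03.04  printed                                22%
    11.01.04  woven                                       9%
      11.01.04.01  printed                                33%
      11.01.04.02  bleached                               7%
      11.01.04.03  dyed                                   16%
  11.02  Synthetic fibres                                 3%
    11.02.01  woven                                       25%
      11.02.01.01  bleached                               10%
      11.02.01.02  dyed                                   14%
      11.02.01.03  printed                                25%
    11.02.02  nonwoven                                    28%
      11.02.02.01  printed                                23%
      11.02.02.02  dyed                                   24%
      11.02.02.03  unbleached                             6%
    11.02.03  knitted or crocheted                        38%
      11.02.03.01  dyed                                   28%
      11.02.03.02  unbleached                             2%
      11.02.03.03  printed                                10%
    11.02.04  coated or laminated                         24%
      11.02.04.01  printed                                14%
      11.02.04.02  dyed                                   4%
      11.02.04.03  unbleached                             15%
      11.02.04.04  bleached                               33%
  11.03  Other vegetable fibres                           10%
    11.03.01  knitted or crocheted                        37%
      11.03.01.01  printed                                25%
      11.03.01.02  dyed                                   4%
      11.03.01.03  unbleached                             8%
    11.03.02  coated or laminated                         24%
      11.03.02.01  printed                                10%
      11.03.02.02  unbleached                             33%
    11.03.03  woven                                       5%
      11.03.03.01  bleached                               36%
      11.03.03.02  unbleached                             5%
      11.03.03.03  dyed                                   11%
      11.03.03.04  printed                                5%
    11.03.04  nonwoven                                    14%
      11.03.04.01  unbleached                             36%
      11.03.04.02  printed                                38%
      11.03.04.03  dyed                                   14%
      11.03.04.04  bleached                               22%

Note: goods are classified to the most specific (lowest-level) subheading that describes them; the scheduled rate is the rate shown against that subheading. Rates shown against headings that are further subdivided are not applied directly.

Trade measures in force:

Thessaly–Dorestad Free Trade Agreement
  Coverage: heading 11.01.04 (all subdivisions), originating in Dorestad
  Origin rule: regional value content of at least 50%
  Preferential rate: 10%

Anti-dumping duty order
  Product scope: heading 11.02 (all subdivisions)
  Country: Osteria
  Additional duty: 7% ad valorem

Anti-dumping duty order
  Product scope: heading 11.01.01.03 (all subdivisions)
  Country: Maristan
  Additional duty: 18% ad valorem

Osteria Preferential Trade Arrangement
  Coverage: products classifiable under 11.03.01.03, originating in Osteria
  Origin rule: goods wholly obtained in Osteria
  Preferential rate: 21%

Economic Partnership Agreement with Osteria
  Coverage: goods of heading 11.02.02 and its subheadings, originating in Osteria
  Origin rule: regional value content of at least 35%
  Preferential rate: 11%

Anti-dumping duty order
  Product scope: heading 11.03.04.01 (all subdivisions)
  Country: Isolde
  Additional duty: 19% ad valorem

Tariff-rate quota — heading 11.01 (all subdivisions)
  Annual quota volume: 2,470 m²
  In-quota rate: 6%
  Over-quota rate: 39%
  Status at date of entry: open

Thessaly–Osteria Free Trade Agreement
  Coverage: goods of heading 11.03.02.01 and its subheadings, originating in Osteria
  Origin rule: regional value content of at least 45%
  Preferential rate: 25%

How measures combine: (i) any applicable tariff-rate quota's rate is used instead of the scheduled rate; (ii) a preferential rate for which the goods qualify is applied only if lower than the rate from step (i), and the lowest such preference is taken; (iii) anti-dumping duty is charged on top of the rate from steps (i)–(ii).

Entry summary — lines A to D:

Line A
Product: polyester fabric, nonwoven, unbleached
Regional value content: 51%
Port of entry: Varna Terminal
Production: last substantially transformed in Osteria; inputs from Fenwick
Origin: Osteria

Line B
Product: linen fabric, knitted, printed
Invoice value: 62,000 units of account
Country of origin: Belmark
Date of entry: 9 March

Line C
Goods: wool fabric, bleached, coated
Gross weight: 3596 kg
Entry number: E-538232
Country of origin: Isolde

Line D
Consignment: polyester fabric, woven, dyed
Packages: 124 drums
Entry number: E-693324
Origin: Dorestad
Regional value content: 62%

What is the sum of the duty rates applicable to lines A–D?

Line A: polyester → 11.02; nonwoven → 11.02.02; unbleached → 11.02.02.03. Scheduled 6%. Osteria agreement on 11.03.01.03: 11.02.02.03 not covered; Osteria agreement on 11.02.02: RVC ≥ 35% → 11% available; Osteria agreement on 11.03.02.01: 11.02.02.03 not covered; preference 11% not lower than 6% → no reduction; anti-dumping (Osteria, 11.02): +7%; total 6% + 7% = 13%. → 13%.
Line B: linen → 11.03; knitted → 11.03.01; printed → 11.03.01.01. Scheduled 25%. No special measure applies. → 25%.
Line C: wool → 11.01; coated → 11.01.03; bleached → 11.01.03.01. Scheduled 21%. quota on 11.01 open → in-quota 6%. → 6%.
Line D: polyester → 11.02; woven → 11.02.01; dyed → 11.02.01.02. Scheduled 14%. Dorestad agreement on 11.01.04: 11.02.01.02 not covered. → 14%.
Sum: 13% + 25% + 6% + 14% = 58%.

58%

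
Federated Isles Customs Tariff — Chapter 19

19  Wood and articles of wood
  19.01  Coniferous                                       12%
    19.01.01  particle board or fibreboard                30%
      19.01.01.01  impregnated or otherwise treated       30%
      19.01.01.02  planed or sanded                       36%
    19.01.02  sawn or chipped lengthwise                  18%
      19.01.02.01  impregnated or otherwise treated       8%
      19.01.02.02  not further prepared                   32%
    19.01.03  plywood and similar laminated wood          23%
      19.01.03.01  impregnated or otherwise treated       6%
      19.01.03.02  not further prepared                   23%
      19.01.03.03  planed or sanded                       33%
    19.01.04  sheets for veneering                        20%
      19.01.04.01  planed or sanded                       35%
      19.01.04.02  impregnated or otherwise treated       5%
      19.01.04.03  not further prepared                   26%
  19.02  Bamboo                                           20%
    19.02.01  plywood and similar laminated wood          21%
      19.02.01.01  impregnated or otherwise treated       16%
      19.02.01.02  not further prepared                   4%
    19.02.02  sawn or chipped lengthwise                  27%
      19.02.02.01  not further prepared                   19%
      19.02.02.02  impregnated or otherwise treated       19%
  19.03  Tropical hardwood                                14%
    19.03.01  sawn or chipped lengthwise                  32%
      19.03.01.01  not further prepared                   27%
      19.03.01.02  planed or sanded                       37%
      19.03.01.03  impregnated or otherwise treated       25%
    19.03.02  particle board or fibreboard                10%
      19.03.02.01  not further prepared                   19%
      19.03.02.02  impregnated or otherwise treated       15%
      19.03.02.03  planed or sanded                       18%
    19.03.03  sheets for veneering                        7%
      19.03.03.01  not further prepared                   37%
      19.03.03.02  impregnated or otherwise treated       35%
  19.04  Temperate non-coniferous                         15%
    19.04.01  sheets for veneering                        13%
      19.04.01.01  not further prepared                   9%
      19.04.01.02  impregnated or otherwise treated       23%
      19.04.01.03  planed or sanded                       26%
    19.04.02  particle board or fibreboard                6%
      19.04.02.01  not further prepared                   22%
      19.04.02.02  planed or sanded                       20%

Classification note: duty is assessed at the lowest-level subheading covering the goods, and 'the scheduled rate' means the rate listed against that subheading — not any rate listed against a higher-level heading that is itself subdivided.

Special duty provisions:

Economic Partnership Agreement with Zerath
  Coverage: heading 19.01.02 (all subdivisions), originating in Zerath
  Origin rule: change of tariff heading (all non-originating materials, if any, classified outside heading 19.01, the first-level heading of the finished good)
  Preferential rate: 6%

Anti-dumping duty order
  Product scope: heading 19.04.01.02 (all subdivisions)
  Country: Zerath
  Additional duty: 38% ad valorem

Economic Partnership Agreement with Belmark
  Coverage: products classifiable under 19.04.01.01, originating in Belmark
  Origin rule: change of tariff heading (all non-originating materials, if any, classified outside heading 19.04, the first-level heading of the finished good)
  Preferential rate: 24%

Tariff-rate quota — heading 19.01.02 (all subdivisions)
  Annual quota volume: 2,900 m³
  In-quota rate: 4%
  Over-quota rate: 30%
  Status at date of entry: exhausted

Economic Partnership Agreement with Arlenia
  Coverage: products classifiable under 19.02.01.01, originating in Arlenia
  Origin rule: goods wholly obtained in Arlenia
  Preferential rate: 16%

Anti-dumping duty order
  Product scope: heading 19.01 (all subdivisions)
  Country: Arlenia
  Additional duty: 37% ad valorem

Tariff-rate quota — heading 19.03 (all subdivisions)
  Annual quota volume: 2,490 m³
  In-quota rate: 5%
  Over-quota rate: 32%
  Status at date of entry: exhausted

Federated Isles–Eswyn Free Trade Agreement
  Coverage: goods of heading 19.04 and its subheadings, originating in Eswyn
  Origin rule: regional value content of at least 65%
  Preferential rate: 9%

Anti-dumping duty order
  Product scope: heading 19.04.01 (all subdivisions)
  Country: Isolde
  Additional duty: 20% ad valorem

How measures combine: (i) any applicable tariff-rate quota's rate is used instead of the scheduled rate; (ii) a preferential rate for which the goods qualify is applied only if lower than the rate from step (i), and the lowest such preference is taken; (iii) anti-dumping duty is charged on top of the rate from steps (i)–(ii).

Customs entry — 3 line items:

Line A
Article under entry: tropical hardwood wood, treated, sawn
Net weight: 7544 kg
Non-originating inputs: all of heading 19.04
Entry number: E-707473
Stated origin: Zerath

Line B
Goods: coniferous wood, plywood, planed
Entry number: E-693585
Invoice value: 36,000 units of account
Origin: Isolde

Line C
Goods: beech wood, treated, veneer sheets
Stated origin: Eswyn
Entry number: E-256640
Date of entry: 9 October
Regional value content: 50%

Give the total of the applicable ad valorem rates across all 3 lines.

Line A: tropical hardwood → 19.03; sawn → 19.03.01; treated → 19.03.01.03. Scheduled 25%. quota on 19.03 exhausted → over-quota 32%; Zerath agreement on 19.01.02: 19.03.01.03 not covered. → 32%.
Line B: coniferous → 19.01; plywood → 19.01.03; planed → 19.01.03.03. Scheduled 33%. No special measure applies. → 33%.
Line C: beech → 19.04; veneer sheets → 19.04.01; treated → 19.04.01.02. Scheduled 23%. Eswyn agreement on 19.04: RVC < 65%. → 23%.
Sum: 32% + 33% + 23% = 88%.

88%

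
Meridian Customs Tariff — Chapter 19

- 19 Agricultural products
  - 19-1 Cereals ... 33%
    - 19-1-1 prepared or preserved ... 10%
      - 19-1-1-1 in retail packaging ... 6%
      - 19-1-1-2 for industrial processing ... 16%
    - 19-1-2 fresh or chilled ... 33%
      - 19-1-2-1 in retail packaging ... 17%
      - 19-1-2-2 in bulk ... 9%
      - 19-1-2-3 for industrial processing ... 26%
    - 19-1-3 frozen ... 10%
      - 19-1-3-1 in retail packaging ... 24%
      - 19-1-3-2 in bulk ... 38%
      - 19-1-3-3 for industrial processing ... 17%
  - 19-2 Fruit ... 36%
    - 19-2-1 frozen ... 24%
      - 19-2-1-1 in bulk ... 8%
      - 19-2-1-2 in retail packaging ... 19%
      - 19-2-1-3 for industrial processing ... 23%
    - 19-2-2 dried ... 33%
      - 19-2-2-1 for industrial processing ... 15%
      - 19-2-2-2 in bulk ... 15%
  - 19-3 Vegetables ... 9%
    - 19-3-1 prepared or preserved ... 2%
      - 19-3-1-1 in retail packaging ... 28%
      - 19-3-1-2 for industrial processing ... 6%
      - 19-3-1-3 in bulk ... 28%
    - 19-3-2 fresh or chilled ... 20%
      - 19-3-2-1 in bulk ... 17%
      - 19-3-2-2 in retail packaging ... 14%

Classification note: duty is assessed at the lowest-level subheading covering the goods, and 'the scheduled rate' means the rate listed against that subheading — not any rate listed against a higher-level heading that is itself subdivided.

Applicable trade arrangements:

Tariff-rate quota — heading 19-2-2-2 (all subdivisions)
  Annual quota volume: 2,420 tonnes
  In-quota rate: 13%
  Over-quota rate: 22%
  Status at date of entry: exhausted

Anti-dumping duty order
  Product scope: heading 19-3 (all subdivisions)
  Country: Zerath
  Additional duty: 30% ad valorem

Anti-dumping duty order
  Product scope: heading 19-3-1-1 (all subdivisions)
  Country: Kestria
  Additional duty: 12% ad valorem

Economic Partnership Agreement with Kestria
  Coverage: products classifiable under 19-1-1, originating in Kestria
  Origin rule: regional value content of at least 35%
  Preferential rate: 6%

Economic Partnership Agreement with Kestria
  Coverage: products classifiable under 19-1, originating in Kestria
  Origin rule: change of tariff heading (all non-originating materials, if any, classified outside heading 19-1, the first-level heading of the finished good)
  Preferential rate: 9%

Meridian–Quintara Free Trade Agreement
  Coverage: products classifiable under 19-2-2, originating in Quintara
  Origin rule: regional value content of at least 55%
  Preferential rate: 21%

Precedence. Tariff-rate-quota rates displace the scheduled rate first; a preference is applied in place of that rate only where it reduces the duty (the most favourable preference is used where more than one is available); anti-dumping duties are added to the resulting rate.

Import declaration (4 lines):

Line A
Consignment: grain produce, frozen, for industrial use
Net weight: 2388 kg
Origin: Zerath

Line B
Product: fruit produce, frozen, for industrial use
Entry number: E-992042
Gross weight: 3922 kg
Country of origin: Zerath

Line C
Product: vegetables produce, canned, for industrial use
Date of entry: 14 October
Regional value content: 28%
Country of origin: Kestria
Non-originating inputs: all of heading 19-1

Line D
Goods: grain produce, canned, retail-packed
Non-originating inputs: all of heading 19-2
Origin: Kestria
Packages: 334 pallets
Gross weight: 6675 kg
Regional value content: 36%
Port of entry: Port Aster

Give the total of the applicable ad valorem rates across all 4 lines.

52%

Line A: grain → 19-1; frozen → 19-1-3; for industrial use → 19-1-3-3. Scheduled 17%. No special measure applies. → 17%.
Line B: fruit → 19-2; frozen → 19-2-1; for industrial use → 19-2-1-3. Scheduled 23%. No special measure applies. → 23%.
Line C: vegetables → 19-3; canned → 19-3-1; for industrial use → 19-3-1-2. Scheduled 6%. Kestria agreement on 19-1-1: 19-3-1-2 not covered; Kestria agreement on 19-1: 19-3-1-2 not covered. → 6%.
Line D: grain → 19-1; canned → 19-1-1; retail-packed → 19-1-1-1. Scheduled 6%. Kestria agreement on 19-1-1: RVC ≥ 35% → 6% available; Kestria agreement on 19-1: CTH met → 9% available; preference 6% not lower than 6% → no reduction. → 6%.
Sum: 17% + 23% + 6% + 6% = 52%.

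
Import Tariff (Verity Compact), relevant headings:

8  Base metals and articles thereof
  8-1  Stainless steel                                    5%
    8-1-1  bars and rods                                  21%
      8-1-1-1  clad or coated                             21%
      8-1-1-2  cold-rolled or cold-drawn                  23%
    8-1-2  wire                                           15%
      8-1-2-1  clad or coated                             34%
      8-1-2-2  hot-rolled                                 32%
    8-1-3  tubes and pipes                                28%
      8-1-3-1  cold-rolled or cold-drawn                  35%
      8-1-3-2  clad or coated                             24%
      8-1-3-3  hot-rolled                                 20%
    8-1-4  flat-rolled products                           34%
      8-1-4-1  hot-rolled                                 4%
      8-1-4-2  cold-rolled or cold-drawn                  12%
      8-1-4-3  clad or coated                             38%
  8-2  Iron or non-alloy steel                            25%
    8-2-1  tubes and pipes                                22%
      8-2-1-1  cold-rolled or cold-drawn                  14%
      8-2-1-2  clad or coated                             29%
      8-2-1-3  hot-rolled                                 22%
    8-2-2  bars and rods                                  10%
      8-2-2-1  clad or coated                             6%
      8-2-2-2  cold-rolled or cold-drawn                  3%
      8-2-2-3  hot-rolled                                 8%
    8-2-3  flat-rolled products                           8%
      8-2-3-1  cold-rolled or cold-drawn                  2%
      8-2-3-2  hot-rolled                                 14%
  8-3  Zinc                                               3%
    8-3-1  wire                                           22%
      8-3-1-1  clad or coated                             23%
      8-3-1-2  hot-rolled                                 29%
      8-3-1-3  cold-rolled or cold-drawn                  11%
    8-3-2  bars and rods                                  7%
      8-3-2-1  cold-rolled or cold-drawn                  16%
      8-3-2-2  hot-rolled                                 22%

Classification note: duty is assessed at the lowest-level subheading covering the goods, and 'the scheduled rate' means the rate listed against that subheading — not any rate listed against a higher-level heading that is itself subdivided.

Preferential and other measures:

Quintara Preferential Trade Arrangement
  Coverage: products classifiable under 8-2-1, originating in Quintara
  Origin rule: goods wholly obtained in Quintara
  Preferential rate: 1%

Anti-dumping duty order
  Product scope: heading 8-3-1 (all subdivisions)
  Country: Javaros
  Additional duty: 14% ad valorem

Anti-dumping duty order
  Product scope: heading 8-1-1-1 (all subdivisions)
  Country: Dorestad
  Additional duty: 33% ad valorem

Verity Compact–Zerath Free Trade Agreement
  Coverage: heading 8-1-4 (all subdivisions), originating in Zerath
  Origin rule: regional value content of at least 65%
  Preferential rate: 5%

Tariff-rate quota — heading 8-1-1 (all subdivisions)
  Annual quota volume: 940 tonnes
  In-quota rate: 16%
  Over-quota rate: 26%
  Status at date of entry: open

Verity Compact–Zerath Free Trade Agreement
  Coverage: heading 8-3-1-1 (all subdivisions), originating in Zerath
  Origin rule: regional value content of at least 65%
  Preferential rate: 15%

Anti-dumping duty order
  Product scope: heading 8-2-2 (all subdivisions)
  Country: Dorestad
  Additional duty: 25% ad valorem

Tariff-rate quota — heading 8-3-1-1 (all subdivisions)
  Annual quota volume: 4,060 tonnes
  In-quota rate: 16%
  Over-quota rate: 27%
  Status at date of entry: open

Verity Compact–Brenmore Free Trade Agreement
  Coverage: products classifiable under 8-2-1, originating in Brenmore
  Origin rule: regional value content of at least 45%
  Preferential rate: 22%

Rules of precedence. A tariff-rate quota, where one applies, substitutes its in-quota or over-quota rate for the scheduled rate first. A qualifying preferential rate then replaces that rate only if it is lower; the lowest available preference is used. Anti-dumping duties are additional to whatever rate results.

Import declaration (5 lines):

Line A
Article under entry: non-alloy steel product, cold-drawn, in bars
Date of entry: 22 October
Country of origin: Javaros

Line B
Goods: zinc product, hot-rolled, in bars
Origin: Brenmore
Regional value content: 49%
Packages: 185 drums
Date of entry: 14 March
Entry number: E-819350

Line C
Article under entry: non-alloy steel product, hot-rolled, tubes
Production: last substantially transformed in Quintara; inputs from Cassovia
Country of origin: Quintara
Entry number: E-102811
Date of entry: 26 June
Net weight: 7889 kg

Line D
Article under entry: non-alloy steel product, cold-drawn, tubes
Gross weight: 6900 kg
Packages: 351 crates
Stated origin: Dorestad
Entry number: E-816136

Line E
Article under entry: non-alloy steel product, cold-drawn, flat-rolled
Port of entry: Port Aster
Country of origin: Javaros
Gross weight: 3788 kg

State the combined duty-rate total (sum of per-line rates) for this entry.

63%

Line A: non-alloy steel → 8-2; in bars → 8-2-2; cold-drawn → 8-2-2-2. Scheduled 3%. No special measure applies. → 3%.
Line B: zinc → 8-3; in bars → 8-3-2; hot-rolled → 8-3-2-2. Scheduled 22%. Brenmore agreement on 8-2-1: 8-3-2-2 not covered. → 22%.
Line C: non-alloy steel → 8-2; tubes → 8-2-1; hot-rolled → 8-2-1-3. Scheduled 22%. Quintara agreement on 8-2-1: not wholly obtained. → 22%.
Line D: non-alloy steel → 8-2; tubes → 8-2-1; cold-drawn → 8-2-1-1. Scheduled 14%. No special measure applies. → 14%.
Line E: non-alloy steel → 8-2; flat-rolled → 8-2-3; cold-drawn → 8-2-3-1. Scheduled 2%. No special measure applies. → 2%.
Sum: 3% + 22% + 22% + 14% + 2% = 63%.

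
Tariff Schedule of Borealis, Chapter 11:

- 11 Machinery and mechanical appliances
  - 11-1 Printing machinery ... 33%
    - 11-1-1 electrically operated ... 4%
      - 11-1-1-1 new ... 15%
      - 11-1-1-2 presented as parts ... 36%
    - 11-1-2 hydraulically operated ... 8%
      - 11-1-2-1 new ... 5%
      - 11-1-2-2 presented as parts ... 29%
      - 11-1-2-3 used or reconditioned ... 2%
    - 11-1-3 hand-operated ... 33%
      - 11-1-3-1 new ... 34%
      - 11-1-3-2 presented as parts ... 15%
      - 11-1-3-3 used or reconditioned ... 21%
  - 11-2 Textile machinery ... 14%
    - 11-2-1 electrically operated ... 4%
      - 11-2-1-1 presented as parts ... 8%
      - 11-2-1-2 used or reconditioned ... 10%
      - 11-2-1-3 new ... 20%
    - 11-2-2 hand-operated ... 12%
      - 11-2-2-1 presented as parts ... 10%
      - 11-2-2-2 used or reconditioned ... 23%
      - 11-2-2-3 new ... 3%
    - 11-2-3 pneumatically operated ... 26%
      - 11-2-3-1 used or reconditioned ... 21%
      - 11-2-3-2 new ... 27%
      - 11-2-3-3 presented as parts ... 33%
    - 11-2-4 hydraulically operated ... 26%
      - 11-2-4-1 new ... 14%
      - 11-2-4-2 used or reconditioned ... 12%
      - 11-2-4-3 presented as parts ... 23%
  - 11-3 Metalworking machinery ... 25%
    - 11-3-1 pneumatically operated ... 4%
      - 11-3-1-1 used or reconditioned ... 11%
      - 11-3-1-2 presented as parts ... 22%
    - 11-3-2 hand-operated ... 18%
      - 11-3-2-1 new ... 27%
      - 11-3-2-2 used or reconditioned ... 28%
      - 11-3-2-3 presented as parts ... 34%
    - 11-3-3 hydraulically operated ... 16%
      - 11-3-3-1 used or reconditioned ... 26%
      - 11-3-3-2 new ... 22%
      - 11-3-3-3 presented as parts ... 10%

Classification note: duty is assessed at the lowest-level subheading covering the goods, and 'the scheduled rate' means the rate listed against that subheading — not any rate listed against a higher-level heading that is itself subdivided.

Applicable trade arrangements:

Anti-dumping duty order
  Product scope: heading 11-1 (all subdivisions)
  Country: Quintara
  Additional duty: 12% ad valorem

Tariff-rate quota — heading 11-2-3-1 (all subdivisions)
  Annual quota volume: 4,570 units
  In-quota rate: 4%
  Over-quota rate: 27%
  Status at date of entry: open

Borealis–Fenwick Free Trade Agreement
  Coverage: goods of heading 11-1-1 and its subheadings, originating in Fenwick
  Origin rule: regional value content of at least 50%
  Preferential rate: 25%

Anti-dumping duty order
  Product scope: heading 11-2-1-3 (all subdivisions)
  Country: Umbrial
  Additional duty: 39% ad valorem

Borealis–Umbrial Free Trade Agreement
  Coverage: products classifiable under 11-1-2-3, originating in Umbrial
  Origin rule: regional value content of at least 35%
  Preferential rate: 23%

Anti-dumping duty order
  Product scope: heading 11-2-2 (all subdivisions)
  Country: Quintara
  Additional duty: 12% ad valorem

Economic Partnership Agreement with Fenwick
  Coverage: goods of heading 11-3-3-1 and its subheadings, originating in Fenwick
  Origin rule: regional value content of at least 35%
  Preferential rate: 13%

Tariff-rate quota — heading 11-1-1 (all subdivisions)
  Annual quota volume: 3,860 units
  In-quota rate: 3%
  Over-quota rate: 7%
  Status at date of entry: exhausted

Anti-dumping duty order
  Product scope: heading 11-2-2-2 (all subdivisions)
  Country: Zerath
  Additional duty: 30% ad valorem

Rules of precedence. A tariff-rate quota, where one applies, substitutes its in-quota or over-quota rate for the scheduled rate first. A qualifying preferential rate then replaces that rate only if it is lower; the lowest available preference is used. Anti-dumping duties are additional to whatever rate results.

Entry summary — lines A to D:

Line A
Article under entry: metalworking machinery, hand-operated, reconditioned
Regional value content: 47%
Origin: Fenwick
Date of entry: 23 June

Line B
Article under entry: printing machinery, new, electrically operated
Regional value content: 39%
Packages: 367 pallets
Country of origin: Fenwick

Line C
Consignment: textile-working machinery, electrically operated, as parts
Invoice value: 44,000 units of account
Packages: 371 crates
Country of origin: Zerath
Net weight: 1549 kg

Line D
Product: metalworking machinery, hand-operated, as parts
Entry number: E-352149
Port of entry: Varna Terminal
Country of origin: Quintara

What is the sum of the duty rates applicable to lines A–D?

77%

Line A: metalworking → 11-3; hand-operated → 11-3-2; reconditioned → 11-3-2-2. Scheduled 28%. Fenwick agreement on 11-1-1: 11-3-2-2 not covered; Fenwick agreement on 11-3-3-1: 11-3-2-2 not covered. → 28%.
Line B: printing → 11-1; electrically operated → 11-1-1; new → 11-1-1-1. Scheduled 15%. quota on 11-1-1 exhausted → over-quota 7%; Fenwick agreement on 11-1-1: RVC < 50%; Fenwick agreement on 11-3-3-1: 11-1-1-1 not covered. → 7%.
Line C: textile-working → 11-2; electrically operated → 11-2-1; as parts → 11-2-1-1. Scheduled 8%. No special measure applies. → 8%.
Line D: metalworking → 11-3; hand-operated → 11-3-2; as parts → 11-3-2-3. Scheduled 34%. No special measure applies. → 34%.
Sum: 28% + 7% + 8% + 34% = 77%.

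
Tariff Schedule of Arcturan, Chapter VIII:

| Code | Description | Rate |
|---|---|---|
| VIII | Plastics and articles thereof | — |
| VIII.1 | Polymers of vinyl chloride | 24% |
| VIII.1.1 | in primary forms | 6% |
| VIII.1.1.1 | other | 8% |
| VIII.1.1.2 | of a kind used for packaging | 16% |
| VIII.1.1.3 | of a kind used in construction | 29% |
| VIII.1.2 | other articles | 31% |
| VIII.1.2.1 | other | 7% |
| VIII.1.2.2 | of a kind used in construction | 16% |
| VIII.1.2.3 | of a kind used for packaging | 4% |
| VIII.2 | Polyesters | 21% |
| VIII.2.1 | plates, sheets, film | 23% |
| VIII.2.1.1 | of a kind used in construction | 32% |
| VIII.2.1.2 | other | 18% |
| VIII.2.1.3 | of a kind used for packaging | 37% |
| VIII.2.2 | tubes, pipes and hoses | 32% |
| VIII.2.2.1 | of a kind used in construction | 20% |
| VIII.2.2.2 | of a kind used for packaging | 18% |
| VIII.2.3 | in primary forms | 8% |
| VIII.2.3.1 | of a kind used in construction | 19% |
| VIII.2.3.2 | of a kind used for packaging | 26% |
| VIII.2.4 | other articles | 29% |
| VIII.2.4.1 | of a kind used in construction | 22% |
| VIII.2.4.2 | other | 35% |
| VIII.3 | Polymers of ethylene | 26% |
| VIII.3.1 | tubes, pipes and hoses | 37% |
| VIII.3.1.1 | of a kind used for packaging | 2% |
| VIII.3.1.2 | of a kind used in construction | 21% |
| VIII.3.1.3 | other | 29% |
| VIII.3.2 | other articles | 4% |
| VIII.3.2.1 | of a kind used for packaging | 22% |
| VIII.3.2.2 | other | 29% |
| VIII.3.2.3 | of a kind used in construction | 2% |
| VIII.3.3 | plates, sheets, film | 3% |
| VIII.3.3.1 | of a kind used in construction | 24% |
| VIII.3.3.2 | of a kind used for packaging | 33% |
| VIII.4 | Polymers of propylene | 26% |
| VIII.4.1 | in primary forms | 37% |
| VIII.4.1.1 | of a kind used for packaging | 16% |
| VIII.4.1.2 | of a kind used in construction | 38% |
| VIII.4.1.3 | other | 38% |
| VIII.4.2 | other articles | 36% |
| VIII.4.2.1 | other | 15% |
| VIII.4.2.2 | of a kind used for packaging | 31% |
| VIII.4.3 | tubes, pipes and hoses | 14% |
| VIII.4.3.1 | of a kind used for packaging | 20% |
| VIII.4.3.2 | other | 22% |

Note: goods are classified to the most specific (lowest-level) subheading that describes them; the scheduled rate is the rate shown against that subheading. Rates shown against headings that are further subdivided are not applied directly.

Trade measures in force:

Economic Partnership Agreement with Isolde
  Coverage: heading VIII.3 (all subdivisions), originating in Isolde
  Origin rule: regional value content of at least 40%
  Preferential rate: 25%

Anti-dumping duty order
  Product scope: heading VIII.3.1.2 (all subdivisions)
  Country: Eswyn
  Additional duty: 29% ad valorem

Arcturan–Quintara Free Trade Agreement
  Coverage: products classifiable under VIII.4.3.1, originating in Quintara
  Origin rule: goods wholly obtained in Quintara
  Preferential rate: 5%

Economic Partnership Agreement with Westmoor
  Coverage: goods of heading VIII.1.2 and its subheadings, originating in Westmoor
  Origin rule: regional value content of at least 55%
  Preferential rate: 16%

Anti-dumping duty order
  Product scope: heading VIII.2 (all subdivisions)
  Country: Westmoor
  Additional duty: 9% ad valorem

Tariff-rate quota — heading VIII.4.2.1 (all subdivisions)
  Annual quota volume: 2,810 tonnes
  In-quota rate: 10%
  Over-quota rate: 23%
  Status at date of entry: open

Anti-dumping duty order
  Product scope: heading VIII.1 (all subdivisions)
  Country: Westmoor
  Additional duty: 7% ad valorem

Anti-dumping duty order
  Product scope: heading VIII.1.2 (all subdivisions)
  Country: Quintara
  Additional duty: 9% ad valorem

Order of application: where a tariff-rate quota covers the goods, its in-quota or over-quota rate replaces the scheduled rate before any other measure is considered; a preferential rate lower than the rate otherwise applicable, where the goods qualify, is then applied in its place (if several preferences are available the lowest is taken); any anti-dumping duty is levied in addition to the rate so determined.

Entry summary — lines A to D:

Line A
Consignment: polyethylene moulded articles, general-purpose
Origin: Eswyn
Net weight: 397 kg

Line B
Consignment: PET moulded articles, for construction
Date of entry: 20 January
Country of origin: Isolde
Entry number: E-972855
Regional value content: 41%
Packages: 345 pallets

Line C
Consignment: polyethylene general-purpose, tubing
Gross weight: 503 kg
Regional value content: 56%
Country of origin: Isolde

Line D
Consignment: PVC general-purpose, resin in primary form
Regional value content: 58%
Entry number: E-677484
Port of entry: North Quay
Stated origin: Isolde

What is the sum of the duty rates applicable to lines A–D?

Line A: polyethylene → VIII.3; moulded articles → VIII.3.2; general-purpose → VIII.3.2.2. Scheduled 29%. No special measure applies. → 29%.
Line B: PET → VIII.2; moulded articles → VIII.2.4; for construction → VIII.2.4.1. Scheduled 22%. Isolde agreement on VIII.3: VIII.2.4.1 not covered. → 22%.
Line C: polyethylene → VIII.3; tubing → VIII.3.1; general-purpose → VIII.3.1.3. Scheduled 29%. Isolde agreement on VIII.3: RVC ≥ 40% → 25% available; preferential 25%. → 25%.
Line D: PVC → VIII.1; resin in primary form → VIII.1.1; general-purpose → VIII.1.1.1. Scheduled 8%. Isolde agreement on VIII.3: VIII.1.1.1 not covered. → 8%.
Sum: 29% + 22% + 25% + 8% = 84%.

84%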